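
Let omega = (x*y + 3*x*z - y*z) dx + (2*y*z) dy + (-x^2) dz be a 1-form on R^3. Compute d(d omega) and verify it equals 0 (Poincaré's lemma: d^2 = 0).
d(d omega) = 0

Step 1: d omega = sum_{i<j} (∂f_j/∂x_i - ∂f_i/∂x_j) dx_i ∧ dx_j:
  coeff of dx ∧ dy: -x + z
  coeff of dx ∧ dz: -5*x + y
  coeff of dy ∧ dz: -2*y
Step 2: Apply d again to each 2-form coefficient. The only possible 3-form in R^3 is dx ∧ dy ∧ dz, with coefficient
  ∂(coeff of dy∧dz)/∂x - ∂(coeff of dx∧dz)/∂y + ∂(coeff of dx∧dy)/∂z
  = ∂/∂x (-2*y) - ∂/∂y (-5*x + y) + ∂/∂z (-x + z).
Each of these terms simplifies to sums of mixed partials that cancel in pairs. The result is 0 (by equality of mixed partials for smooth functions — Schwarz / Clairaut).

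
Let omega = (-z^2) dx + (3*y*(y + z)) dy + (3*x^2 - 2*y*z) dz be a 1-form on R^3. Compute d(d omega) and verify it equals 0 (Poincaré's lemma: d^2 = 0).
d(d omega) = 0

Step 1: d omega = sum_{i<j} (∂f_j/∂x_i - ∂f_i/∂x_j) dx_i ∧ dx_j:
  coeff of dx ∧ dy: 0
  coeff of dx ∧ dz: 6*x + 2*z
  coeff of dy ∧ dz: -3*y - 2*z
Step 2: Apply d again to each 2-form coefficient. The only possible 3-form in R^3 is dx ∧ dy ∧ dz, with coefficient
  ∂(coeff of dy∧dz)/∂x - ∂(coeff of dx∧dz)/∂y + ∂(coeff of dx∧dy)/∂z
  = ∂/∂x (-3*y - 2*z) - ∂/∂y (6*x + 2*z) + ∂/∂z (0).
Each of these terms simplifies to sums of mixed partials that cancel in pairs. The result is 0 (by equality of mixed partials for smooth functions — Schwarz / Clairaut).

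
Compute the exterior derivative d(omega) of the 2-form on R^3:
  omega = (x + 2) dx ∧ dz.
d(omega) = 0

For a 2-form omega = sum_{i<j} g_{ij} dx_i ∧ dx_j, the exterior derivative is
  d(omega) = sum_{i<j} d(g_{ij}) ∧ dx_i ∧ dx_j = sum_{i<j, k} (∂g_{ij}/∂x_k) dx_k ∧ dx_i ∧ dx_j.
Expand each term, using dx_k ∧ dx_i ∧ dx_j = sgn(permutation) dx_{(a)} ∧ dx_{(b)} ∧ dx_{(c)} with (a < b < c) sorted:

Collecting like 3-forms: d(omega) = 0.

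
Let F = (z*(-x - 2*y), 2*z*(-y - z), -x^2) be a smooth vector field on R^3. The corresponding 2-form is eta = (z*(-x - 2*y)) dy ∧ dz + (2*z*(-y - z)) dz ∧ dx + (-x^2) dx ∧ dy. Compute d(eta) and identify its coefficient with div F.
d(eta) = (-3*z) dx ∧ dy ∧ dz; div F = -3*z

For a 2-form in R^3 of the form above, applying d gives a 3-form with coefficient ∂P/∂x + ∂Q/∂y + ∂R/∂z:
  ∂P/∂x = -z
  ∂Q/∂y = -2*z
  ∂R/∂z = 0
Sum = -3*z, which is exactly div F.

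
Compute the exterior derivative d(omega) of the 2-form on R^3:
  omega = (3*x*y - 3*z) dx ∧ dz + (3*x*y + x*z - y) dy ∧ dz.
d(omega) = (-3*x + 3*y + z) dx ∧ dy ∧ dz

For a 2-form omega = sum_{i<j} g_{ij} dx_i ∧ dx_j, the exterior derivative is
  d(omega) = sum_{i<j} d(g_{ij}) ∧ dx_i ∧ dx_j = sum_{i<j, k} (∂g_{ij}/∂x_k) dx_k ∧ dx_i ∧ dx_j.
Expand each term, using dx_k ∧ dx_i ∧ dx_j = sgn(permutation) dx_{(a)} ∧ dx_{(b)} ∧ dx_{(c)} with (a < b < c) sorted:
  d(3*x*y - 3*z) includes (∂/∂y)(3*x*y - 3*z) dy = (3*x) dy, which multiplied by dx ∧ dz gives (-3*x) dx ∧ dy ∧ dz
  d(3*x*y + x*z - y) includes (∂/∂x)(3*x*y + x*z - y) dx = (3*y + z) dx, which multiplied by dy ∧ dz gives (3*y + z) dx ∧ dy ∧ dz
Collecting like 3-forms: d(omega) = (-3*x + 3*y + z) dx ∧ dy ∧ dz.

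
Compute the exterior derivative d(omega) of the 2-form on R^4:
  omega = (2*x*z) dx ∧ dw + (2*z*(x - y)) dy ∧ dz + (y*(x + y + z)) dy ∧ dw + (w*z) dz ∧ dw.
d(omega) = (-2*x) dx ∧ dz ∧ dw + (2*z) dx ∧ dy ∧ dz + (y) dx ∧ dy ∧ dw + (-y) dy ∧ dz ∧ dw

For a 2-form omega = sum_{i<j} g_{ij} dx_i ∧ dx_j, the exterior derivative is
  d(omega) = sum_{i<j} d(g_{ij}) ∧ dx_i ∧ dx_j = sum_{i<j, k} (∂g_{ij}/∂x_k) dx_k ∧ dx_i ∧ dx_j.
Expand each term, using dx_k ∧ dx_i ∧ dx_j = sgn(permutation) dx_{(a)} ∧ dx_{(b)} ∧ dx_{(c)} with (a < b < c) sorted:
  d(2*x*z) includes (∂/∂z)(2*x*z) dz = (2*x) dz, which multiplied by dx ∧ dw gives (-2*x) dx ∧ dz ∧ dw
  d(2*z*(x - y)) includes (∂/∂x)(2*z*(x - y)) dx = (2*z) dx, which multiplied by dy ∧ dz gives (2*z) dx ∧ dy ∧ dz
  d(y*(x + y + z)) includes (∂/∂x)(y*(x + y + z)) dx = (y) dx, which multiplied by dy ∧ dw gives (y) dx ∧ dy ∧ dw
  d(y*(x + y + z)) includes (∂/∂z)(y*(x + y + z)) dz = (y) dz, which multiplied by dy ∧ dw gives (-y) dy ∧ dz ∧ dw
Collecting like 3-forms: d(omega) = (-2*x) dx ∧ dz ∧ dw + (2*z) dx ∧ dy ∧ dz + (y) dx ∧ dy ∧ dw + (-y) dy ∧ dz ∧ dw.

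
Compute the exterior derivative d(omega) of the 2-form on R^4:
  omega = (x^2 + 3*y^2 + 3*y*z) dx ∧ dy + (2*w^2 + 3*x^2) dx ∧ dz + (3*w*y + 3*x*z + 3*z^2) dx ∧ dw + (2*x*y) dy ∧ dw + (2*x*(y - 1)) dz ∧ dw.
d(omega) = (3*y) dx ∧ dy ∧ dz + (4*w - 3*x + 2*y - 6*z - 2) dx ∧ dz ∧ dw + (-3*w + 2*y) dx ∧ dy ∧ dw + (2*x) dy ∧ dz ∧ dw

For a 2-form omega = sum_{i<j} g_{ij} dx_i ∧ dx_j, the exterior derivative is
  d(omega) = sum_{i<j} d(g_{ij}) ∧ dx_i ∧ dx_j = sum_{i<j, k} (∂g_{ij}/∂x_k) dx_k ∧ dx_i ∧ dx_j.
Expand each term, using dx_k ∧ dx_i ∧ dx_j = sgn(permutation) dx_{(a)} ∧ dx_{(b)} ∧ dx_{(c)} with (a < b < c) sorted:
  d(x^2 + 3*y^2 + 3*y*z) includes (∂/∂z)(x^2 + 3*y^2 + 3*y*z) dz = (3*y) dz, which multiplied by dx ∧ dy gives (3*y) dx ∧ dy ∧ dz
  d(2*w^2 + 3*x^2) includes (∂/∂w)(2*w^2 + 3*x^2) dw = (4*w) dw, which multiplied by dx ∧ dz gives (4*w) dx ∧ dz ∧ dw
  d(3*w*y + 3*x*z + 3*z^2) includes (∂/∂y)(3*w*y + 3*x*z + 3*z^2) dy = (3*w) dy, which multiplied by dx ∧ dw gives (-3*w) dx ∧ dy ∧ dw
  d(3*w*y + 3*x*z + 3*z^2) includes (∂/∂z)(3*w*y + 3*x*z + 3*z^2) dz = (3*x + 6*z) dz, which multiplied by dx ∧ dw gives (-3*x - 6*z) dx ∧ dz ∧ dw
  d(2*x*y) includes (∂/∂x)(2*x*y) dx = (2*y) dx, which multiplied by dy ∧ dw gives (2*y) dx ∧ dy ∧ dw
  d(2*x*(y - 1)) includes (∂/∂x)(2*x*(y - 1)) dx = (2*y - 2) dx, which multiplied by dz ∧ dw gives (2*y - 2) dx ∧ dz ∧ dw
  d(2*x*(y - 1)) includes (∂/∂y)(2*x*(y - 1)) dy = (2*x) dy, which multiplied by dz ∧ dw gives (2*x) dy ∧ dz ∧ dw
Collecting like 3-forms: d(omega) = (3*y) dx ∧ dy ∧ dz + (4*w - 3*x + 2*y - 6*z - 2) dx ∧ dz ∧ dw + (-3*w + 2*y) dx ∧ dy ∧ dw + (2*x) dy ∧ dz ∧ dw.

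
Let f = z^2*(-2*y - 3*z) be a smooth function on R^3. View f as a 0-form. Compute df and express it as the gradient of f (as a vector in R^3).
df = (0) dx + (-2*z^2) dy + (z*(-4*y - 9*z)) dz; grad f = (0, -2*z^2, z*(-4*y - 9*z))

For a 0-form f, d f = (∂f/∂x) dx + (∂f/∂y) dy + (∂f/∂z) dz. The components of the vector representation are exactly the entries of grad f in Cartesian coordinates:
  ∂f/∂x = 0
  ∂f/∂y = -2*z^2
  ∂f/∂z = z*(-4*y - 9*z).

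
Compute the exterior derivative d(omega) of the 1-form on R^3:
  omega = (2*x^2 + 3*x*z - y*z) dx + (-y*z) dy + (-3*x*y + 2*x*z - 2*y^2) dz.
d(omega) = (z) dx ∧ dy + (-3*x - 2*y + 2*z) dx ∧ dz + (-3*x - 3*y) dy ∧ dz

For a 1-form omega = sum_i f_i dx_i, the exterior derivative is
  d(omega) = sum_{i < j} (∂f_j/∂x_i - ∂f_i/∂x_j) dx_i ∧ dx_j.
  coefficient of dx ∧ dy: ∂f_2/∂x - ∂f_1/∂y = ∂(-y*z)/∂x - ∂(2*x^2 + 3*x*z - y*z)/∂y = z
  coefficient of dx ∧ dz: ∂f_3/∂x - ∂f_1/∂z = ∂(-3*x*y + 2*x*z - 2*y^2)/∂x - ∂(2*x^2 + 3*x*z - y*z)/∂z = -3*x - 2*y + 2*z
  coefficient of dy ∧ dz: ∂f_3/∂y - ∂f_2/∂z = ∂(-3*x*y + 2*x*z - 2*y^2)/∂y - ∂(-y*z)/∂z = -3*x - 3*y
Assembling: d(omega) = (z) dx ∧ dy + (-3*x - 2*y + 2*z) dx ∧ dz + (-3*x - 3*y) dy ∧ dz.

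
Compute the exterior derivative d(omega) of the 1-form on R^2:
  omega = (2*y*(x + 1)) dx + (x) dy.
d(omega) = (-2*x - 1) dx ∧ dy

For a 1-form omega = sum_i f_i dx_i, the exterior derivative is
  d(omega) = sum_{i < j} (∂f_j/∂x_i - ∂f_i/∂x_j) dx_i ∧ dx_j.
  coefficient of dx ∧ dy: ∂f_2/∂x - ∂f_1/∂y = ∂(x)/∂x - ∂(2*y*(x + 1))/∂y = -2*x - 1
Assembling: d(omega) = (-2*x - 1) dx ∧ dy.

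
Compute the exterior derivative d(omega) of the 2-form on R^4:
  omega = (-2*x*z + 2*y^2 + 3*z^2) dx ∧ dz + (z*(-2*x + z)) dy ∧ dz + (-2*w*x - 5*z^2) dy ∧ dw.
d(omega) = (-4*y - 2*z) dx ∧ dy ∧ dz + (-2*w) dx ∧ dy ∧ dw + (10*z) dy ∧ dz ∧ dw

For a 2-form omega = sum_{i<j} g_{ij} dx_i ∧ dx_j, the exterior derivative is
  d(omega) = sum_{i<j} d(g_{ij}) ∧ dx_i ∧ dx_j = sum_{i<j, k} (∂g_{ij}/∂x_k) dx_k ∧ dx_i ∧ dx_j.
Expand each term, using dx_k ∧ dx_i ∧ dx_j = sgn(permutation) dx_{(a)} ∧ dx_{(b)} ∧ dx_{(c)} with (a < b < c) sorted:
  d(-2*x*z + 2*y^2 + 3*z^2) includes (∂/∂y)(-2*x*z + 2*y^2 + 3*z^2) dy = (4*y) dy, which multiplied by dx ∧ dz gives (-4*y) dx ∧ dy ∧ dz
  d(z*(-2*x + z)) includes (∂/∂x)(z*(-2*x + z)) dx = (-2*z) dx, which multiplied by dy ∧ dz gives (-2*z) dx ∧ dy ∧ dz
  d(-2*w*x - 5*z^2) includes (∂/∂x)(-2*w*x - 5*z^2) dx = (-2*w) dx, which multiplied by dy ∧ dw gives (-2*w) dx ∧ dy ∧ dw
  d(-2*w*x - 5*z^2) includes (∂/∂z)(-2*w*x - 5*z^2) dz = (-10*z) dz, which multiplied by dy ∧ dw gives (10*z) dy ∧ dz ∧ dw
Collecting like 3-forms: d(omega) = (-4*y - 2*z) dx ∧ dy ∧ dz + (-2*w) dx ∧ dy ∧ dw + (10*z) dy ∧ dz ∧ dw.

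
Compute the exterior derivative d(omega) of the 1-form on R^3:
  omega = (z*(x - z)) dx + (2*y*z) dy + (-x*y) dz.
d(omega) = (-x - y + 2*z) dx ∧ dz + (-x - 2*y) dy ∧ dz

For a 1-form omega = sum_i f_i dx_i, the exterior derivative is
  d(omega) = sum_{i < j} (∂f_j/∂x_i - ∂f_i/∂x_j) dx_i ∧ dx_j.
  coefficient of dx ∧ dz: ∂f_3/∂x - ∂f_1/∂z = ∂(-x*y)/∂x - ∂(z*(x - z))/∂z = -x - y + 2*z
  coefficient of dy ∧ dz: ∂f_3/∂y - ∂f_2/∂z = ∂(-x*y)/∂y - ∂(2*y*z)/∂z = -x - 2*y
Assembling: d(omega) = (-x - y + 2*z) dx ∧ dz + (-x - 2*y) dy ∧ dz.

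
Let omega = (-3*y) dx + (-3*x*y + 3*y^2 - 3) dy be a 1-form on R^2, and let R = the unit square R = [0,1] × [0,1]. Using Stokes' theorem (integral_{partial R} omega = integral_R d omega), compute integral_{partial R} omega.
integral_(partial R) omega = 3/2

Stokes: integral_partial_R omega = integral_R d omega with d omega = (∂Q/∂x - ∂P/∂y) dx ∧ dy.
  ∂Q/∂x = -3*y
  ∂P/∂y = -3
  integrand = ∂Q/∂x - ∂P/∂y = 3 - 3*y.
Integrating over R: integral_0^1 integral_0^1 (3 - 3*y) dx dy = 3/2.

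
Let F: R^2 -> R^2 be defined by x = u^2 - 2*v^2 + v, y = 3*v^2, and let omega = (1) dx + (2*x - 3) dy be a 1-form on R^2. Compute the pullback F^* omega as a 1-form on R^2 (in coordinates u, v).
F^* omega = (2*u) du + (12*u^2*v - 24*v^3 + 12*v^2 - 22*v + 1) dv

Using F^*(f dg) = (f ∘ F) d(g ∘ F), substitute each coordinate x_i by F_i(u, v) in f_i, and replace dx_i by d F_i = (∂F_i/∂u) du + (∂F_i/∂v) dv.
  For the x component: f_1(F) = 1; d F_1 = (2*u) du + (1 - 4*v) dv
  For the y component: f_2(F) = 2*u^2 - 4*v^2 + 2*v - 3; d F_2 = (0) du + (6*v) dv
Combining and collecting du, dv coefficients:
  coeff of du: 2*u
  coeff of dv: 12*u^2*v - 24*v^3 + 12*v^2 - 22*v + 1
F^* omega = (2*u) du + (12*u^2*v - 24*v^3 + 12*v^2 - 22*v + 1) dv.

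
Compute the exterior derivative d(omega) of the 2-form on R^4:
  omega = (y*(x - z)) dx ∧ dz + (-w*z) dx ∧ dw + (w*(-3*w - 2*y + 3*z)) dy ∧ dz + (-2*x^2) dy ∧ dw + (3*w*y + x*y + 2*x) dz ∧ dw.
d(omega) = (-x + z) dx ∧ dy ∧ dz + (w + y + 2) dx ∧ dz ∧ dw + (-3*w + x - 2*y + 3*z) dy ∧ dz ∧ dw + (-4*x) dx ∧ dy ∧ dw

For a 2-form omega = sum_{i<j} g_{ij} dx_i ∧ dx_j, the exterior derivative is
  d(omega) = sum_{i<j} d(g_{ij}) ∧ dx_i ∧ dx_j = sum_{i<j, k} (∂g_{ij}/∂x_k) dx_k ∧ dx_i ∧ dx_j.
Expand each term, using dx_k ∧ dx_i ∧ dx_j = sgn(permutation) dx_{(a)} ∧ dx_{(b)} ∧ dx_{(c)} with (a < b < c) sorted:
  d(y*(x - z)) includes (∂/∂y)(y*(x - z)) dy = (x - z) dy, which multiplied by dx ∧ dz gives (-x + z) dx ∧ dy ∧ dz
  d(-w*z) includes (∂/∂z)(-w*z) dz = (-w) dz, which multiplied by dx ∧ dw gives (w) dx ∧ dz ∧ dw
  d(w*(-3*w - 2*y + 3*z)) includes (∂/∂w)(w*(-3*w - 2*y + 3*z)) dw = (-6*w - 2*y + 3*z) dw, which multiplied by dy ∧ dz gives (-6*w - 2*y + 3*z) dy ∧ dz ∧ dw
  d(-2*x^2) includes (∂/∂x)(-2*x^2) dx = (-4*x) dx, which multiplied by dy ∧ dw gives (-4*x) dx ∧ dy ∧ dw
  d(3*w*y + x*y + 2*x) includes (∂/∂x)(3*w*y + x*y + 2*x) dx = (y + 2) dx, which multiplied by dz ∧ dw gives (y + 2) dx ∧ dz ∧ dw
  d(3*w*y + x*y + 2*x) includes (∂/∂y)(3*w*y + x*y + 2*x) dy = (3*w + x) dy, which multiplied by dz ∧ dw gives (3*w + x) dy ∧ dz ∧ dw
Collecting like 3-forms: d(omega) = (-x + z) dx ∧ dy ∧ dz + (w + y + 2) dx ∧ dz ∧ dw + (-3*w + x - 2*y + 3*z) dy ∧ dz ∧ dw + (-4*x) dx ∧ dy ∧ dw.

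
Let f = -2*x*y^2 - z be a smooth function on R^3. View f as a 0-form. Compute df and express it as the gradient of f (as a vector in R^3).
df = (-2*y^2) dx + (-4*x*y) dy + (-1) dz; grad f = (-2*y^2, -4*x*y, -1)

For a 0-form f, d f = (∂f/∂x) dx + (∂f/∂y) dy + (∂f/∂z) dz. The components of the vector representation are exactly the entries of grad f in Cartesian coordinates:
  ∂f/∂x = -2*y^2
  ∂f/∂y = -4*x*y
  ∂f/∂z = -1.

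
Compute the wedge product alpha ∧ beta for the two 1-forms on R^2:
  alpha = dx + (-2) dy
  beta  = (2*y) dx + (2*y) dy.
alpha ∧ beta = (6*y) dx ∧ dy

Distribute the wedge, using dx_i ∧ dx_j = -dx_j ∧ dx_i and dx_i ∧ dx_i = 0. For each pair (i, j) with i < j, the coefficient of dx_i ∧ dx_j in alpha ∧ beta is (alpha_i * beta_j - alpha_j * beta_i). Collecting: alpha ∧ beta = (6*y) dx ∧ dy.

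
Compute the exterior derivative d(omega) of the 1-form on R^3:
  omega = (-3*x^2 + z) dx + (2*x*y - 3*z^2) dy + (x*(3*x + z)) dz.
d(omega) = (2*y) dx ∧ dy + (6*x + z - 1) dx ∧ dz + (6*z) dy ∧ dz

For a 1-form omega = sum_i f_i dx_i, the exterior derivative is
  d(omega) = sum_{i < j} (∂f_j/∂x_i - ∂f_i/∂x_j) dx_i ∧ dx_j.
  coefficient of dx ∧ dy: ∂f_2/∂x - ∂f_1/∂y = ∂(2*x*y - 3*z^2)/∂x - ∂(-3*x^2 + z)/∂y = 2*y
  coefficient of dx ∧ dz: ∂f_3/∂x - ∂f_1/∂z = ∂(x*(3*x + z))/∂x - ∂(-3*x^2 + z)/∂z = 6*x + z - 1
  coefficient of dy ∧ dz: ∂f_3/∂y - ∂f_2/∂z = ∂(x*(3*x + z))/∂y - ∂(2*x*y - 3*z^2)/∂z = 6*z
Assembling: d(omega) = (2*y) dx ∧ dy + (6*x + z - 1) dx ∧ dz + (6*z) dy ∧ dz.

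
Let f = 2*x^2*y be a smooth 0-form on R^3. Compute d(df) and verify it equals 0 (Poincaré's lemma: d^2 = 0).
d(df) = 0

Step 1: df = sum_i (∂f/∂x_i) dx_i = (4*x*y) dx + (2*x^2) dy + (0) dz.
Step 2: Apply d again. Using the 1-form formula, the coefficient of dx ∧ dy in d(df) is ∂^2 f/∂x ∂y - ∂^2 f/∂y ∂x = (4*x) - (4*x) = 0 (equality of mixed partials for smooth f).
Similarly for dx ∧ dz and dy ∧ dz — all coefficients vanish. So d(df) = 0.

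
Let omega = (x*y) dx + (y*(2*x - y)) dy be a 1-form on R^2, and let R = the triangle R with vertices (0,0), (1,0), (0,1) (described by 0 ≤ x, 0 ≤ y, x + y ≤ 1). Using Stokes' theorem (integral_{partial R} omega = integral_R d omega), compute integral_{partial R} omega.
integral_(partial R) omega = 1/6

Stokes: integral_partial_R omega = integral_R d omega with d omega = (∂Q/∂x - ∂P/∂y) dx ∧ dy.
  ∂Q/∂x = 2*y
  ∂P/∂y = x
  integrand = ∂Q/∂x - ∂P/∂y = -x + 2*y.
Integrating over R: integral_0^1 integral_0^{1-x} (-x + 2*y) dy dx = 1/6.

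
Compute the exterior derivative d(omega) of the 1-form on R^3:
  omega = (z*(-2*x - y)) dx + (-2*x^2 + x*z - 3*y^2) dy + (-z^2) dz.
d(omega) = (-4*x + 2*z) dx ∧ dy + (2*x + y) dx ∧ dz + (-x) dy ∧ dz

For a 1-form omega = sum_i f_i dx_i, the exterior derivative is
  d(omega) = sum_{i < j} (∂f_j/∂x_i - ∂f_i/∂x_j) dx_i ∧ dx_j.
  coefficient of dx ∧ dy: ∂f_2/∂x - ∂f_1/∂y = ∂(-2*x^2 + x*z - 3*y^2)/∂x - ∂(z*(-2*x - y))/∂y = -4*x + 2*z
  coefficient of dx ∧ dz: ∂f_3/∂x - ∂f_1/∂z = ∂(-z^2)/∂x - ∂(z*(-2*x - y))/∂z = 2*x + y
  coefficient of dy ∧ dz: ∂f_3/∂y - ∂f_2/∂z = ∂(-z^2)/∂y - ∂(-2*x^2 + x*z - 3*y^2)/∂z = -x
Assembling: d(omega) = (-4*x + 2*z) dx ∧ dy + (2*x + y) dx ∧ dz + (-x) dy ∧ dz.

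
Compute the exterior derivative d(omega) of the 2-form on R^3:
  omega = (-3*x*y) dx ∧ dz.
d(omega) = (3*x) dx ∧ dy ∧ dz

For a 2-form omega = sum_{i<j} g_{ij} dx_i ∧ dx_j, the exterior derivative is
  d(omega) = sum_{i<j} d(g_{ij}) ∧ dx_i ∧ dx_j = sum_{i<j, k} (∂g_{ij}/∂x_k) dx_k ∧ dx_i ∧ dx_j.
Expand each term, using dx_k ∧ dx_i ∧ dx_j = sgn(permutation) dx_{(a)} ∧ dx_{(b)} ∧ dx_{(c)} with (a < b < c) sorted:
  d(-3*x*y) includes (∂/∂y)(-3*x*y) dy = (-3*x) dy, which multiplied by dx ∧ dz gives (3*x) dx ∧ dy ∧ dz
Collecting like 3-forms: d(omega) = (3*x) dx ∧ dy ∧ dz.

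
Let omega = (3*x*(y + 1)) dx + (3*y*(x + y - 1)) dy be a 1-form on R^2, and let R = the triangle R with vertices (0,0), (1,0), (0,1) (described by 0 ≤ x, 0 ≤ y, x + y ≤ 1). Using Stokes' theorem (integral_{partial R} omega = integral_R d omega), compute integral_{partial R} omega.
integral_(partial R) omega = 0

Stokes: integral_partial_R omega = integral_R d omega with d omega = (∂Q/∂x - ∂P/∂y) dx ∧ dy.
  ∂Q/∂x = 3*y
  ∂P/∂y = 3*x
  integrand = ∂Q/∂x - ∂P/∂y = -3*x + 3*y.
Integrating over R: integral_0^1 integral_0^{1-x} (-3*x + 3*y) dy dx = 0.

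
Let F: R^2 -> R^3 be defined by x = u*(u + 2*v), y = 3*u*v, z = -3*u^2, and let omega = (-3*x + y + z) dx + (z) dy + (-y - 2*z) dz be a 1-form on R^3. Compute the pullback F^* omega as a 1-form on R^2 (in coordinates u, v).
F^* omega = (3*u*(-16*u^2 - 3*u*v - 2*v^2)) du + (u^2*(-21*u - 6*v)) dv

Using F^*(f dg) = (f ∘ F) d(g ∘ F), substitute each coordinate x_i by F_i(u, v) in f_i, and replace dx_i by d F_i = (∂F_i/∂u) du + (∂F_i/∂v) dv.
  For the x component: f_1(F) = 3*u*(-2*u - v); d F_1 = (2*u + 2*v) du + (2*u) dv
  For the y component: f_2(F) = -3*u^2; d F_2 = (3*v) du + (3*u) dv
  For the z component: f_3(F) = 3*u*(2*u - v); d F_3 = (-6*u) du + (0) dv
Combining and collecting du, dv coefficients:
  coeff of du: 3*u*(-16*u^2 - 3*u*v - 2*v^2)
  coeff of dv: u^2*(-21*u - 6*v)
F^* omega = (3*u*(-16*u^2 - 3*u*v - 2*v^2)) du + (u^2*(-21*u - 6*v)) dv.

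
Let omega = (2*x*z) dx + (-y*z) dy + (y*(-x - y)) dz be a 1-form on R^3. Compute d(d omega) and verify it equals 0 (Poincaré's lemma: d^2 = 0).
d(d omega) = 0

Step 1: d omega = sum_{i<j} (∂f_j/∂x_i - ∂f_i/∂x_j) dx_i ∧ dx_j:
  coeff of dx ∧ dy: 0
  coeff of dx ∧ dz: -2*x - y
  coeff of dy ∧ dz: -x - y
Step 2: Apply d again to each 2-form coefficient. The only possible 3-form in R^3 is dx ∧ dy ∧ dz, with coefficient
  ∂(coeff of dy∧dz)/∂x - ∂(coeff of dx∧dz)/∂y + ∂(coeff of dx∧dy)/∂z
  = ∂/∂x (-x - y) - ∂/∂y (-2*x - y) + ∂/∂z (0).
Each of these terms simplifies to sums of mixed partials that cancel in pairs. The result is 0 (by equality of mixed partials for smooth functions — Schwarz / Clairaut).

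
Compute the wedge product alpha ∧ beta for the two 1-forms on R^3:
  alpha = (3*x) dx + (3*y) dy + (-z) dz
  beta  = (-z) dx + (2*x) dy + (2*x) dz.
alpha ∧ beta = (6*x^2 + 3*y*z) dx ∧ dy + (6*x^2 - z^2) dx ∧ dz + (2*x*(3*y + z)) dy ∧ dz

Distribute the wedge, using dx_i ∧ dx_j = -dx_j ∧ dx_i and dx_i ∧ dx_i = 0. For each pair (i, j) with i < j, the coefficient of dx_i ∧ dx_j in alpha ∧ beta is (alpha_i * beta_j - alpha_j * beta_i). Collecting: alpha ∧ beta = (6*x^2 + 3*y*z) dx ∧ dy + (6*x^2 - z^2) dx ∧ dz + (2*x*(3*y + z)) dy ∧ dz.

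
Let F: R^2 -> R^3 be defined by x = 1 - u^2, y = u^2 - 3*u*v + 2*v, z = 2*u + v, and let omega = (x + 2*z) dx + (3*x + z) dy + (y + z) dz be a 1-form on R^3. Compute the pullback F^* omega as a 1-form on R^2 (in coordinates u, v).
F^* omega = (-4*u^3 + 9*u^2*v - 2*u^2 - 14*u*v + 8*u - 3*v^2 - 3*v) du + (9*u^3 - 11*u^2 - 6*u*v - 3*u + 5*v + 6) dv

Using F^*(f dg) = (f ∘ F) d(g ∘ F), substitute each coordinate x_i by F_i(u, v) in f_i, and replace dx_i by d F_i = (∂F_i/∂u) du + (∂F_i/∂v) dv.
  For the x component: f_1(F) = -u^2 + 4*u + 2*v + 1; d F_1 = (-2*u) du + (0) dv
  For the y component: f_2(F) = -3*u^2 + 2*u + v + 3; d F_2 = (2*u - 3*v) du + (2 - 3*u) dv
  For the z component: f_3(F) = u^2 - 3*u*v + 2*u + 3*v; d F_3 = (2) du + (1) dv
Combining and collecting du, dv coefficients:
  coeff of du: -4*u^3 + 9*u^2*v - 2*u^2 - 14*u*v + 8*u - 3*v^2 - 3*v
  coeff of dv: 9*u^3 - 11*u^2 - 6*u*v - 3*u + 5*v + 6
F^* omega = (-4*u^3 + 9*u^2*v - 2*u^2 - 14*u*v + 8*u - 3*v^2 - 3*v) du + (9*u^3 - 11*u^2 - 6*u*v - 3*u + 5*v + 6) dv.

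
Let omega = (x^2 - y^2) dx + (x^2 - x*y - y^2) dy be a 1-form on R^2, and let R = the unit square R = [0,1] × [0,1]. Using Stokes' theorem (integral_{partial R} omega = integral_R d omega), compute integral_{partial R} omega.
integral_(partial R) omega = 3/2

Stokes: integral_partial_R omega = integral_R d omega with d omega = (∂Q/∂x - ∂P/∂y) dx ∧ dy.
  ∂Q/∂x = 2*x - y
  ∂P/∂y = -2*y
  integrand = ∂Q/∂x - ∂P/∂y = 2*x + y.
Integrating over R: integral_0^1 integral_0^1 (2*x + y) dx dy = 3/2.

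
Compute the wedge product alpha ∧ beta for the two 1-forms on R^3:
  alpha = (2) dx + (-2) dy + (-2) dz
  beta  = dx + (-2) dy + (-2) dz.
alpha ∧ beta = (-2) dx ∧ dy + (-2) dx ∧ dz

Distribute the wedge, using dx_i ∧ dx_j = -dx_j ∧ dx_i and dx_i ∧ dx_i = 0. For each pair (i, j) with i < j, the coefficient of dx_i ∧ dx_j in alpha ∧ beta is (alpha_i * beta_j - alpha_j * beta_i). Collecting: alpha ∧ beta = (-2) dx ∧ dy + (-2) dx ∧ dz.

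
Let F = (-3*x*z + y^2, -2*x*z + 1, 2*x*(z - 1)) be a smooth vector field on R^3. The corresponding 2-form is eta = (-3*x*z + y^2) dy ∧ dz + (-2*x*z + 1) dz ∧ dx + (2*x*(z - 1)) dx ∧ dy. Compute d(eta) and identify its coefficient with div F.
d(eta) = (2*x - 3*z) dx ∧ dy ∧ dz; div F = 2*x - 3*z

For a 2-form in R^3 of the form above, applying d gives a 3-form with coefficient ∂P/∂x + ∂Q/∂y + ∂R/∂z:
  ∂P/∂x = -3*z
  ∂Q/∂y = 0
  ∂R/∂z = 2*x
Sum = 2*x - 3*z, which is exactly div F.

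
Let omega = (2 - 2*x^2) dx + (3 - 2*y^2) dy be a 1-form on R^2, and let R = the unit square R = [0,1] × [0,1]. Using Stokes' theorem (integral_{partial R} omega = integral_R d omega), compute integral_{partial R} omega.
integral_(partial R) omega = 0

Stokes: integral_partial_R omega = integral_R d omega with d omega = (∂Q/∂x - ∂P/∂y) dx ∧ dy.
  ∂Q/∂x = 0
  ∂P/∂y = 0
  integrand = ∂Q/∂x - ∂P/∂y = 0.
Integrating over R: integral_0^1 integral_0^1 (0) dx dy = 0.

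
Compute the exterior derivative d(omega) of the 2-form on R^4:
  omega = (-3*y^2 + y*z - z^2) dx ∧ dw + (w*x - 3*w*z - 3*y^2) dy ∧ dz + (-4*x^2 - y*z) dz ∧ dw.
d(omega) = (6*y - z) dx ∧ dy ∧ dw + (-8*x - y + 2*z) dx ∧ dz ∧ dw + (w) dx ∧ dy ∧ dz + (x - 4*z) dy ∧ dz ∧ dw

For a 2-form omega = sum_{i<j} g_{ij} dx_i ∧ dx_j, the exterior derivative is
  d(omega) = sum_{i<j} d(g_{ij}) ∧ dx_i ∧ dx_j = sum_{i<j, k} (∂g_{ij}/∂x_k) dx_k ∧ dx_i ∧ dx_j.
Expand each term, using dx_k ∧ dx_i ∧ dx_j = sgn(permutation) dx_{(a)} ∧ dx_{(b)} ∧ dx_{(c)} with (a < b < c) sorted:
  d(-3*y^2 + y*z - z^2) includes (∂/∂y)(-3*y^2 + y*z - z^2) dy = (-6*y + z) dy, which multiplied by dx ∧ dw gives (6*y - z) dx ∧ dy ∧ dw
  d(-3*y^2 + y*z - z^2) includes (∂/∂z)(-3*y^2 + y*z - z^2) dz = (y - 2*z) dz, which multiplied by dx ∧ dw gives (-y + 2*z) dx ∧ dz ∧ dw
  d(w*x - 3*w*z - 3*y^2) includes (∂/∂x)(w*x - 3*w*z - 3*y^2) dx = (w) dx, which multiplied by dy ∧ dz gives (w) dx ∧ dy ∧ dz
  d(w*x - 3*w*z - 3*y^2) includes (∂/∂w)(w*x - 3*w*z - 3*y^2) dw = (x - 3*z) dw, which multiplied by dy ∧ dz gives (x - 3*z) dy ∧ dz ∧ dw
  d(-4*x^2 - y*z) includes (∂/∂x)(-4*x^2 - y*z) dx = (-8*x) dx, which multiplied by dz ∧ dw gives (-8*x) dx ∧ dz ∧ dw
  d(-4*x^2 - y*z) includes (∂/∂y)(-4*x^2 - y*z) dy = (-z) dy, which multiplied by dz ∧ dw gives (-z) dy ∧ dz ∧ dw
Collecting like 3-forms: d(omega) = (6*y - z) dx ∧ dy ∧ dw + (-8*x - y + 2*z) dx ∧ dz ∧ dw + (w) dx ∧ dy ∧ dz + (x - 4*z) dy ∧ dz ∧ dw.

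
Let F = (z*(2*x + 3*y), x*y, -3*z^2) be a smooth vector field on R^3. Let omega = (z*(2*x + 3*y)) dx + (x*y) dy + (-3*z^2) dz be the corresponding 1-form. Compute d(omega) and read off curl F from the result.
d(omega) = (0) dy ∧ dz + (2*x + 3*y) dz ∧ dx + (y - 3*z) dx ∧ dy; curl F = (0, 2*x + 3*y, y - 3*z)

d omega = sum_{i<j} (∂f_j/∂x_i - ∂f_i/∂x_j) dx_i ∧ dx_j. Under the identification (dy ∧ dz, dz ∧ dx, dx ∧ dy) ↔ (e_x, e_y, e_z), the coefficients are exactly the components of curl F. Compute:
  ∂R/∂y - ∂Q/∂z = (0) - (0) = 0
  ∂P/∂z - ∂R/∂x = (2*x + 3*y) - (0) = 2*x + 3*y
  ∂Q/∂x - ∂P/∂y = (y) - (3*z) = y - 3*z.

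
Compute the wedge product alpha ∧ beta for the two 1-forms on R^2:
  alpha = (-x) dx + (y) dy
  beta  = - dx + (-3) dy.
alpha ∧ beta = (3*x + y) dx ∧ dy

Distribute the wedge, using dx_i ∧ dx_j = -dx_j ∧ dx_i and dx_i ∧ dx_i = 0. For each pair (i, j) with i < j, the coefficient of dx_i ∧ dx_j in alpha ∧ beta is (alpha_i * beta_j - alpha_j * beta_i). Collecting: alpha ∧ beta = (3*x + y) dx ∧ dy.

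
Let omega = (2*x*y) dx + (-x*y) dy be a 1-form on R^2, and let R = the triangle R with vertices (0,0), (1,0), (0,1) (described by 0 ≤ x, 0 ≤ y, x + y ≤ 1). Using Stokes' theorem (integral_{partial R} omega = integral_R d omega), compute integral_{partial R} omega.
integral_(partial R) omega = -1/2

Stokes: integral_partial_R omega = integral_R d omega with d omega = (∂Q/∂x - ∂P/∂y) dx ∧ dy.
  ∂Q/∂x = -y
  ∂P/∂y = 2*x
  integrand = ∂Q/∂x - ∂P/∂y = -2*x - y.
Integrating over R: integral_0^1 integral_0^{1-x} (-2*x - y) dy dx = -1/2.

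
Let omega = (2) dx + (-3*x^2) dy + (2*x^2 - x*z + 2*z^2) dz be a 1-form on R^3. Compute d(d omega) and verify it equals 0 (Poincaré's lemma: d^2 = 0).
d(d omega) = 0

Step 1: d omega = sum_{i<j} (∂f_j/∂x_i - ∂f_i/∂x_j) dx_i ∧ dx_j:
  coeff of dx ∧ dy: -6*x
  coeff of dx ∧ dz: 4*x - z
  coeff of dy ∧ dz: 0
Step 2: Apply d again to each 2-form coefficient. The only possible 3-form in R^3 is dx ∧ dy ∧ dz, with coefficient
  ∂(coeff of dy∧dz)/∂x - ∂(coeff of dx∧dz)/∂y + ∂(coeff of dx∧dy)/∂z
  = ∂/∂x (0) - ∂/∂y (4*x - z) + ∂/∂z (-6*x).
Each of these terms simplifies to sums of mixed partials that cancel in pairs. The result is 0 (by equality of mixed partials for smooth functions — Schwarz / Clairaut).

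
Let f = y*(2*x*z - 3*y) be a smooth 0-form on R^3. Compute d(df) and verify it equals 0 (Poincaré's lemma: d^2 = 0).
d(df) = 0

Step 1: df = sum_i (∂f/∂x_i) dx_i = (2*y*z) dx + (2*x*z - 6*y) dy + (2*x*y) dz.
Step 2: Apply d again. Using the 1-form formula, the coefficient of dx ∧ dy in d(df) is ∂^2 f/∂x ∂y - ∂^2 f/∂y ∂x = (2*z) - (2*z) = 0 (equality of mixed partials for smooth f).
Similarly for dx ∧ dz and dy ∧ dz — all coefficients vanish. So d(df) = 0.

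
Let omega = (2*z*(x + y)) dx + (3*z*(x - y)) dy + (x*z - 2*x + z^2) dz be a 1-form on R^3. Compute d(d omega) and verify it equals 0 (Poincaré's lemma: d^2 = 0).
d(d omega) = 0

Step 1: d omega = sum_{i<j} (∂f_j/∂x_i - ∂f_i/∂x_j) dx_i ∧ dx_j:
  coeff of dx ∧ dy: z
  coeff of dx ∧ dz: -2*x - 2*y + z - 2
  coeff of dy ∧ dz: -3*x + 3*y
Step 2: Apply d again to each 2-form coefficient. The only possible 3-form in R^3 is dx ∧ dy ∧ dz, with coefficient
  ∂(coeff of dy∧dz)/∂x - ∂(coeff of dx∧dz)/∂y + ∂(coeff of dx∧dy)/∂z
  = ∂/∂x (-3*x + 3*y) - ∂/∂y (-2*x - 2*y + z - 2) + ∂/∂z (z).
Each of these terms simplifies to sums of mixed partials that cancel in pairs. The result is 0 (by equality of mixed partials for smooth functions — Schwarz / Clairaut).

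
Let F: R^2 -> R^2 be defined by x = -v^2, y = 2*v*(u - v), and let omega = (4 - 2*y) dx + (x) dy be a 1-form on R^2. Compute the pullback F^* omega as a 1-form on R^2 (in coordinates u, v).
F^* omega = (-2*v^3) du + (2*v*(3*u*v - 2*v^2 - 4)) dv

Using F^*(f dg) = (f ∘ F) d(g ∘ F), substitute each coordinate x_i by F_i(u, v) in f_i, and replace dx_i by d F_i = (∂F_i/∂u) du + (∂F_i/∂v) dv.
  For the x component: f_1(F) = -4*u*v + 4*v^2 + 4; d F_1 = (0) du + (-2*v) dv
  For the y component: f_2(F) = -v^2; d F_2 = (2*v) du + (2*u - 4*v) dv
Combining and collecting du, dv coefficients:
  coeff of du: -2*v^3
  coeff of dv: 2*v*(3*u*v - 2*v^2 - 4)
F^* omega = (-2*v^3) du + (2*v*(3*u*v - 2*v^2 - 4)) dv.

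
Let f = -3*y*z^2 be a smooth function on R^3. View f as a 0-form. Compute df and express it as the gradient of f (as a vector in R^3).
df = (0) dx + (-3*z^2) dy + (-6*y*z) dz; grad f = (0, -3*z^2, -6*y*z)

For a 0-form f, d f = (∂f/∂x) dx + (∂f/∂y) dy + (∂f/∂z) dz. The components of the vector representation are exactly the entries of grad f in Cartesian coordinates:
  ∂f/∂x = 0
  ∂f/∂y = -3*z^2
  ∂f/∂z = -6*y*z.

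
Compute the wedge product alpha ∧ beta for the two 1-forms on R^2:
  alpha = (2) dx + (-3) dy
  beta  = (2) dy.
alpha ∧ beta = (4) dx ∧ dy

Distribute the wedge, using dx_i ∧ dx_j = -dx_j ∧ dx_i and dx_i ∧ dx_i = 0. For each pair (i, j) with i < j, the coefficient of dx_i ∧ dx_j in alpha ∧ beta is (alpha_i * beta_j - alpha_j * beta_i). Collecting: alpha ∧ beta = (4) dx ∧ dy.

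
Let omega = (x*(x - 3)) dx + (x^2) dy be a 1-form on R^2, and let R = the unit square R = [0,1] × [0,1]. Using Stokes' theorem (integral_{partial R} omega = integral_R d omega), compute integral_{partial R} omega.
integral_(partial R) omega = 1

Stokes: integral_partial_R omega = integral_R d omega with d omega = (∂Q/∂x - ∂P/∂y) dx ∧ dy.
  ∂Q/∂x = 2*x
  ∂P/∂y = 0
  integrand = ∂Q/∂x - ∂P/∂y = 2*x.
Integrating over R: integral_0^1 integral_0^1 (2*x) dx dy = 1.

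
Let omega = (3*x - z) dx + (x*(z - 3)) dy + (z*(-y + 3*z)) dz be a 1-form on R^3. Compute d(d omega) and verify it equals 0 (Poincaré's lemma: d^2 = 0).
d(d omega) = 0

Step 1: d omega = sum_{i<j} (∂f_j/∂x_i - ∂f_i/∂x_j) dx_i ∧ dx_j:
  coeff of dx ∧ dy: z - 3
  coeff of dx ∧ dz: 1
  coeff of dy ∧ dz: -x - z
Step 2: Apply d again to each 2-form coefficient. The only possible 3-form in R^3 is dx ∧ dy ∧ dz, with coefficient
  ∂(coeff of dy∧dz)/∂x - ∂(coeff of dx∧dz)/∂y + ∂(coeff of dx∧dy)/∂z
  = ∂/∂x (-x - z) - ∂/∂y (1) + ∂/∂z (z - 3).
Each of these terms simplifies to sums of mixed partials that cancel in pairs. The result is 0 (by equality of mixed partials for smooth functions — Schwarz / Clairaut).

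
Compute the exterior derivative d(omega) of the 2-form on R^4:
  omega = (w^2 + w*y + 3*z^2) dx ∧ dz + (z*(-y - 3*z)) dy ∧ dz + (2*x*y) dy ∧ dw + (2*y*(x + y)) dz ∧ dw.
d(omega) = (-w) dx ∧ dy ∧ dz + (2*w + 3*y) dx ∧ dz ∧ dw + (2*y) dx ∧ dy ∧ dw + (2*x + 4*y) dy ∧ dz ∧ dw

For a 2-form omega = sum_{i<j} g_{ij} dx_i ∧ dx_j, the exterior derivative is
  d(omega) = sum_{i<j} d(g_{ij}) ∧ dx_i ∧ dx_j = sum_{i<j, k} (∂g_{ij}/∂x_k) dx_k ∧ dx_i ∧ dx_j.
Expand each term, using dx_k ∧ dx_i ∧ dx_j = sgn(permutation) dx_{(a)} ∧ dx_{(b)} ∧ dx_{(c)} with (a < b < c) sorted:
  d(w^2 + w*y + 3*z^2) includes (∂/∂y)(w^2 + w*y + 3*z^2) dy = (w) dy, which multiplied by dx ∧ dz gives (-w) dx ∧ dy ∧ dz
  d(w^2 + w*y + 3*z^2) includes (∂/∂w)(w^2 + w*y + 3*z^2) dw = (2*w + y) dw, which multiplied by dx ∧ dz gives (2*w + y) dx ∧ dz ∧ dw
  d(2*x*y) includes (∂/∂x)(2*x*y) dx = (2*y) dx, which multiplied by dy ∧ dw gives (2*y) dx ∧ dy ∧ dw
  d(2*y*(x + y)) includes (∂/∂x)(2*y*(x + y)) dx = (2*y) dx, which multiplied by dz ∧ dw gives (2*y) dx ∧ dz ∧ dw
  d(2*y*(x + y)) includes (∂/∂y)(2*y*(x + y)) dy = (2*x + 4*y) dy, which multiplied by dz ∧ dw gives (2*x + 4*y) dy ∧ dz ∧ dw
Collecting like 3-forms: d(omega) = (-w) dx ∧ dy ∧ dz + (2*w + 3*y) dx ∧ dz ∧ dw + (2*y) dx ∧ dy ∧ dw + (2*x + 4*y) dy ∧ dz ∧ dw.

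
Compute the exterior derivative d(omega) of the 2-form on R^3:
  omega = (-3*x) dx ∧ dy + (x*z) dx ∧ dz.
d(omega) = 0

For a 2-form omega = sum_{i<j} g_{ij} dx_i ∧ dx_j, the exterior derivative is
  d(omega) = sum_{i<j} d(g_{ij}) ∧ dx_i ∧ dx_j = sum_{i<j, k} (∂g_{ij}/∂x_k) dx_k ∧ dx_i ∧ dx_j.
Expand each term, using dx_k ∧ dx_i ∧ dx_j = sgn(permutation) dx_{(a)} ∧ dx_{(b)} ∧ dx_{(c)} with (a < b < c) sorted:

Collecting like 3-forms: d(omega) = 0.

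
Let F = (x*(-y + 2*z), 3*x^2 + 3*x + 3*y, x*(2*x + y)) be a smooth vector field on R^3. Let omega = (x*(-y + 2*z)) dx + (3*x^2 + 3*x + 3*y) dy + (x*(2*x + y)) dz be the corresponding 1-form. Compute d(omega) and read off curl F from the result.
d(omega) = (x) dy ∧ dz + (-2*x - y) dz ∧ dx + (7*x + 3) dx ∧ dy; curl F = (x, -2*x - y, 7*x + 3)

d omega = sum_{i<j} (∂f_j/∂x_i - ∂f_i/∂x_j) dx_i ∧ dx_j. Under the identification (dy ∧ dz, dz ∧ dx, dx ∧ dy) ↔ (e_x, e_y, e_z), the coefficients are exactly the components of curl F. Compute:
  ∂R/∂y - ∂Q/∂z = (x) - (0) = x
  ∂P/∂z - ∂R/∂x = (2*x) - (4*x + y) = -2*x - y
  ∂Q/∂x - ∂P/∂y = (6*x + 3) - (-x) = 7*x + 3.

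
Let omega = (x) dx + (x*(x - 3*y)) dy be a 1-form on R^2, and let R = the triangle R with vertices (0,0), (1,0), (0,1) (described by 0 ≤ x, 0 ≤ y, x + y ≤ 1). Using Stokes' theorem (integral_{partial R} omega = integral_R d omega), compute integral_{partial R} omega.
integral_(partial R) omega = -1/6

Stokes: integral_partial_R omega = integral_R d omega with d omega = (∂Q/∂x - ∂P/∂y) dx ∧ dy.
  ∂Q/∂x = 2*x - 3*y
  ∂P/∂y = 0
  integrand = ∂Q/∂x - ∂P/∂y = 2*x - 3*y.
Integrating over R: integral_0^1 integral_0^{1-x} (2*x - 3*y) dy dx = -1/6.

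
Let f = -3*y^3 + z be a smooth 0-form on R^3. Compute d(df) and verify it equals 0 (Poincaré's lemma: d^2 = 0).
d(df) = 0

Step 1: df = sum_i (∂f/∂x_i) dx_i = (0) dx + (-9*y^2) dy + (1) dz.
Step 2: Apply d again. Using the 1-form formula, the coefficient of dx ∧ dy in d(df) is ∂^2 f/∂x ∂y - ∂^2 f/∂y ∂x = (0) - (0) = 0 (equality of mixed partials for smooth f).
Similarly for dx ∧ dz and dy ∧ dz — all coefficients vanish. So d(df) = 0.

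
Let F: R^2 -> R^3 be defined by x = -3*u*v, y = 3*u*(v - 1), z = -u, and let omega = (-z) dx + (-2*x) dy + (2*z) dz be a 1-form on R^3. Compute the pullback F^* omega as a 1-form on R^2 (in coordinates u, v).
F^* omega = (u*(18*v^2 - 21*v + 2)) du + (u^2*(18*v - 3)) dv

Using F^*(f dg) = (f ∘ F) d(g ∘ F), substitute each coordinate x_i by F_i(u, v) in f_i, and replace dx_i by d F_i = (∂F_i/∂u) du + (∂F_i/∂v) dv.
  For the x component: f_1(F) = u; d F_1 = (-3*v) du + (-3*u) dv
  For the y component: f_2(F) = 6*u*v; d F_2 = (3*v - 3) du + (3*u) dv
  For the z component: f_3(F) = -2*u; d F_3 = (-1) du + (0) dv
Combining and collecting du, dv coefficients:
  coeff of du: u*(18*v^2 - 21*v + 2)
  coeff of dv: u^2*(18*v - 3)
F^* omega = (u*(18*v^2 - 21*v + 2)) du + (u^2*(18*v - 3)) dv.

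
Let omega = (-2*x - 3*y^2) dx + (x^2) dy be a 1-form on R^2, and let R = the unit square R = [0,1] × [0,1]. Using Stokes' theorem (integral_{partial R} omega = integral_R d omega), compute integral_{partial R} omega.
integral_(partial R) omega = 4

Stokes: integral_partial_R omega = integral_R d omega with d omega = (∂Q/∂x - ∂P/∂y) dx ∧ dy.
  ∂Q/∂x = 2*x
  ∂P/∂y = -6*y
  integrand = ∂Q/∂x - ∂P/∂y = 2*x + 6*y.
Integrating over R: integral_0^1 integral_0^1 (2*x + 6*y) dx dy = 4.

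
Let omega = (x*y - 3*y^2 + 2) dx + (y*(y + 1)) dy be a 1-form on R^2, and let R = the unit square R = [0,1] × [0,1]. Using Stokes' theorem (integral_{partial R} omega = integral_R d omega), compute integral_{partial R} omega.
integral_(partial R) omega = 5/2

Stokes: integral_partial_R omega = integral_R d omega with d omega = (∂Q/∂x - ∂P/∂y) dx ∧ dy.
  ∂Q/∂x = 0
  ∂P/∂y = x - 6*y
  integrand = ∂Q/∂x - ∂P/∂y = -x + 6*y.
Integrating over R: integral_0^1 integral_0^1 (-x + 6*y) dx dy = 5/2.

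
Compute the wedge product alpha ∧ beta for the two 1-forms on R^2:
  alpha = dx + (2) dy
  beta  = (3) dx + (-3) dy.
alpha ∧ beta = (-9) dx ∧ dy

Distribute the wedge, using dx_i ∧ dx_j = -dx_j ∧ dx_i and dx_i ∧ dx_i = 0. For each pair (i, j) with i < j, the coefficient of dx_i ∧ dx_j in alpha ∧ beta is (alpha_i * beta_j - alpha_j * beta_i). Collecting: alpha ∧ beta = (-9) dx ∧ dy.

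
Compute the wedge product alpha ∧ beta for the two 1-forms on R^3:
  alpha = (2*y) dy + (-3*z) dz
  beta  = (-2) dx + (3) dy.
alpha ∧ beta = (4*y) dx ∧ dy + (-6*z) dx ∧ dz + (9*z) dy ∧ dz

Distribute the wedge, using dx_i ∧ dx_j = -dx_j ∧ dx_i and dx_i ∧ dx_i = 0. For each pair (i, j) with i < j, the coefficient of dx_i ∧ dx_j in alpha ∧ beta is (alpha_i * beta_j - alpha_j * beta_i). Collecting: alpha ∧ beta = (4*y) dx ∧ dy + (-6*z) dx ∧ dz + (9*z) dy ∧ dz.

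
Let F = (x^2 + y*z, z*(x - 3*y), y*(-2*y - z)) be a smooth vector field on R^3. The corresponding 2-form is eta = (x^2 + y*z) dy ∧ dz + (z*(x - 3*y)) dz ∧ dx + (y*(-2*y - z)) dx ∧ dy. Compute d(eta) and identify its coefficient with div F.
d(eta) = (2*x - y - 3*z) dx ∧ dy ∧ dz; div F = 2*x - y - 3*z

For a 2-form in R^3 of the form above, applying d gives a 3-form with coefficient ∂P/∂x + ∂Q/∂y + ∂R/∂z:
  ∂P/∂x = 2*x
  ∂Q/∂y = -3*z
  ∂R/∂z = -y
Sum = 2*x - y - 3*z, which is exactly div F.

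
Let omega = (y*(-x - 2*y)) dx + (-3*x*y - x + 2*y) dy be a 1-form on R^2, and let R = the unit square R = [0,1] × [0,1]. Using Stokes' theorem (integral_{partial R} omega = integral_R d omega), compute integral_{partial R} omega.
integral_(partial R) omega = 0

Stokes: integral_partial_R omega = integral_R d omega with d omega = (∂Q/∂x - ∂P/∂y) dx ∧ dy.
  ∂Q/∂x = -3*y - 1
  ∂P/∂y = -x - 4*y
  integrand = ∂Q/∂x - ∂P/∂y = x + y - 1.
Integrating over R: integral_0^1 integral_0^1 (x + y - 1) dx dy = 0.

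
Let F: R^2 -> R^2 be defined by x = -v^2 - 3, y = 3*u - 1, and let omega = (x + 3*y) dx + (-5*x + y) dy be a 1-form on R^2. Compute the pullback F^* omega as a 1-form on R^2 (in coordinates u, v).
F^* omega = (9*u + 15*v^2 + 42) du + (2*v*(-9*u + v^2 + 6)) dv

Using F^*(f dg) = (f ∘ F) d(g ∘ F), substitute each coordinate x_i by F_i(u, v) in f_i, and replace dx_i by d F_i = (∂F_i/∂u) du + (∂F_i/∂v) dv.
  For the x component: f_1(F) = 9*u - v^2 - 6; d F_1 = (0) du + (-2*v) dv
  For the y component: f_2(F) = 3*u + 5*v^2 + 14; d F_2 = (3) du + (0) dv
Combining and collecting du, dv coefficients:
  coeff of du: 9*u + 15*v^2 + 42
  coeff of dv: 2*v*(-9*u + v^2 + 6)
F^* omega = (9*u + 15*v^2 + 42) du + (2*v*(-9*u + v^2 + 6)) dv.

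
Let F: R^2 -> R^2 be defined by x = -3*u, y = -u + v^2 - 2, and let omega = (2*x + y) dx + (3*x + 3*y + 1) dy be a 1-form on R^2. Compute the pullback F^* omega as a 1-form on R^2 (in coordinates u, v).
F^* omega = (33*u - 6*v^2 + 11) du + (2*v*(-12*u + 3*v^2 - 5)) dv

Using F^*(f dg) = (f ∘ F) d(g ∘ F), substitute each coordinate x_i by F_i(u, v) in f_i, and replace dx_i by d F_i = (∂F_i/∂u) du + (∂F_i/∂v) dv.
  For the x component: f_1(F) = -7*u + v^2 - 2; d F_1 = (-3) du + (0) dv
  For the y component: f_2(F) = -12*u + 3*v^2 - 5; d F_2 = (-1) du + (2*v) dv
Combining and collecting du, dv coefficients:
  coeff of du: 33*u - 6*v^2 + 11
  coeff of dv: 2*v*(-12*u + 3*v^2 - 5)
F^* omega = (33*u - 6*v^2 + 11) du + (2*v*(-12*u + 3*v^2 - 5)) dv.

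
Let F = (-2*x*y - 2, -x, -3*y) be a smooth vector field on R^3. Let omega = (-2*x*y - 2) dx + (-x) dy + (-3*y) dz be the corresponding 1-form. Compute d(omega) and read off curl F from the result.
d(omega) = (-3) dy ∧ dz + (0) dz ∧ dx + (2*x - 1) dx ∧ dy; curl F = (-3, 0, 2*x - 1)

d omega = sum_{i<j} (∂f_j/∂x_i - ∂f_i/∂x_j) dx_i ∧ dx_j. Under the identification (dy ∧ dz, dz ∧ dx, dx ∧ dy) ↔ (e_x, e_y, e_z), the coefficients are exactly the components of curl F. Compute:
  ∂R/∂y - ∂Q/∂z = (-3) - (0) = -3
  ∂P/∂z - ∂R/∂x = (0) - (0) = 0
  ∂Q/∂x - ∂P/∂y = (-1) - (-2*x) = 2*x - 1.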